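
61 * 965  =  58865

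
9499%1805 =474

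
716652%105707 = 82410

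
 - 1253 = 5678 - 6931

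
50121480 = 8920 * 5619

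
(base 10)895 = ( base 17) 31b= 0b1101111111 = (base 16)37F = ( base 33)R4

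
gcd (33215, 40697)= 1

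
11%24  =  11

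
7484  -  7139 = 345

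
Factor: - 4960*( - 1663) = 2^5 * 5^1 * 31^1* 1663^1 = 8248480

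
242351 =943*257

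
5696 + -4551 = 1145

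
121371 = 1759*69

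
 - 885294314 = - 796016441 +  - 89277873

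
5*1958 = 9790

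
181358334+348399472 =529757806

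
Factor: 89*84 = 7476 = 2^2*3^1 * 7^1*89^1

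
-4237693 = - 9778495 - - 5540802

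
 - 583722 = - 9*64858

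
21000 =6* 3500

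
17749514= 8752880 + 8996634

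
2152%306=10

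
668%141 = 104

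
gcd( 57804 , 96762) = 6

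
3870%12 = 6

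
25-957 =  - 932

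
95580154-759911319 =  - 664331165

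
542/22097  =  542/22097 = 0.02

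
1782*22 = 39204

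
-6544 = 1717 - 8261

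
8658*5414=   46874412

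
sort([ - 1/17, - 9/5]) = [ - 9/5, - 1/17 ]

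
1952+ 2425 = 4377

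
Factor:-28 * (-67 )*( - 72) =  - 135072  =  - 2^5*3^2*7^1*67^1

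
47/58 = 47/58 = 0.81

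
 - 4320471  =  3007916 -7328387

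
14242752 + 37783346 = 52026098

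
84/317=84/317 =0.26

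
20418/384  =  53+11/64  =  53.17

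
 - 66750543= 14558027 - 81308570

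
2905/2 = 2905/2 = 1452.50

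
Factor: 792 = 2^3*3^2 * 11^1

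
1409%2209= 1409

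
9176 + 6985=16161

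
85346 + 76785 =162131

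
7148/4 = 1787 = 1787.00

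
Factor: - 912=-2^4*3^1*19^1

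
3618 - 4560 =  - 942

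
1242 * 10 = 12420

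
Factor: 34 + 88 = 122 = 2^1*61^1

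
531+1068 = 1599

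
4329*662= 2865798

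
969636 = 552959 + 416677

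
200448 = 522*384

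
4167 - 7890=-3723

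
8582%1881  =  1058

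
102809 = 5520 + 97289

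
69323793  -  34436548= 34887245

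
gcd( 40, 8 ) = 8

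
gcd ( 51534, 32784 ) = 6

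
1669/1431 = 1669/1431= 1.17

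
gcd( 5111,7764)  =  1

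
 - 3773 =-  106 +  - 3667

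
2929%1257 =415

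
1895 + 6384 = 8279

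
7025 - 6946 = 79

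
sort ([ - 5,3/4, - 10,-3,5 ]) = [ - 10,-5,-3, 3/4,5]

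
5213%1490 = 743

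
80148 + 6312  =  86460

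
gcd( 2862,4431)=3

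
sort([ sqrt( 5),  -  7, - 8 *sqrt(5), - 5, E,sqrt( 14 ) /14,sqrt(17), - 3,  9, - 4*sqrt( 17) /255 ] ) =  [ - 8*sqrt( 5), - 7, - 5 ,- 3, - 4 * sqrt(  17) /255, sqrt( 14) /14,sqrt (5 ), E, sqrt( 17 ) , 9]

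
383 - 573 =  - 190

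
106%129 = 106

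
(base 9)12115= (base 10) 8114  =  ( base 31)8DN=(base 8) 17662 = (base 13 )3902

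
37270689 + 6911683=44182372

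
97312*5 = 486560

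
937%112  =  41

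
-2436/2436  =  -1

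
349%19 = 7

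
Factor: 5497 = 23^1* 239^1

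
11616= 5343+6273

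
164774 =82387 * 2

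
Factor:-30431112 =-2^3*3^1 *313^1  *  4051^1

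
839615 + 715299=1554914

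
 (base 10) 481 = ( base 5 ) 3411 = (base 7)1255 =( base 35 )dq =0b111100001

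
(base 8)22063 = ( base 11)6a65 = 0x2433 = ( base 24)g23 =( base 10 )9267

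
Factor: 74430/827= 90 = 2^1*3^2 *5^1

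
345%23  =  0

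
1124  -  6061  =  -4937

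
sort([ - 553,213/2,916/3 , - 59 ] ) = [-553 , - 59,  213/2,916/3 ] 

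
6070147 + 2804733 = 8874880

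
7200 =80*90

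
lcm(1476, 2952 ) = 2952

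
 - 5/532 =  - 1+527/532=- 0.01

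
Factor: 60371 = 73^1*827^1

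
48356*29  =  1402324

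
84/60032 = 3/2144=0.00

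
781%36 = 25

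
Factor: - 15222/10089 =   -  86/57  =  - 2^1*3^ ( - 1 )*19^(  -  1)*43^1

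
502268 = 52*9659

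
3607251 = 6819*529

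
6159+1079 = 7238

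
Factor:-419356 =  - 2^2 * 7^1*17^1*881^1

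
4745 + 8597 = 13342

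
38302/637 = 38302/637  =  60.13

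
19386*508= 9848088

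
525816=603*872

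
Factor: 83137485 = 3^1*5^1*5542499^1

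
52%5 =2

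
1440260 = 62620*23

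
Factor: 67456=2^7*17^1*31^1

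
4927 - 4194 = 733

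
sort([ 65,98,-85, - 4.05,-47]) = [ - 85, - 47, - 4.05, 65,98 ] 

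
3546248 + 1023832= 4570080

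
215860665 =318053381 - 102192716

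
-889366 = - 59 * 15074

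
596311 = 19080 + 577231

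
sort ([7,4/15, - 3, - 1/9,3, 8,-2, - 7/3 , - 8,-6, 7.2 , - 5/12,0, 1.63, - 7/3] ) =[ - 8, - 6, - 3, - 7/3, - 7/3,  -  2,-5/12,  -  1/9,0, 4/15,1.63, 3,7,  7.2 , 8]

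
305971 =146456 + 159515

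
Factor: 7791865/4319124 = 2^( - 2)*3^( - 1 )* 5^1*17^1*23^(- 1 )*29^2*109^1 * 15649^( - 1)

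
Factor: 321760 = 2^5*5^1 * 2011^1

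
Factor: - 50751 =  - 3^2* 5639^1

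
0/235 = 0 =0.00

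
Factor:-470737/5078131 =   -  61^1*67^( - 1)*7717^1*75793^( - 1)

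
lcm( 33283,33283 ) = 33283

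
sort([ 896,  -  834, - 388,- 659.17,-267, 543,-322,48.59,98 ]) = [-834,-659.17, - 388,-322, - 267,48.59, 98 , 543,896 ]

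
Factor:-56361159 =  - 3^2*557^1 * 11243^1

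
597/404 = 597/404 =1.48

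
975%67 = 37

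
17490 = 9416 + 8074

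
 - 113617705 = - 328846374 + 215228669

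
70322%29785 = 10752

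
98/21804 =49/10902  =  0.00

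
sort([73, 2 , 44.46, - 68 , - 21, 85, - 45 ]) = [ - 68, - 45,-21, 2,  44.46,  73,  85 ] 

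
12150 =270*45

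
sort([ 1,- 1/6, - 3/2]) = [ -3/2, - 1/6,1 ]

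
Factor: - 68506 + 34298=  -2^5*1069^1=- 34208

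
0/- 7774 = 0/1 = - 0.00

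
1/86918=1/86918 = 0.00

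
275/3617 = 275/3617 = 0.08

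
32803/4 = 8200 + 3/4 = 8200.75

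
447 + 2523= 2970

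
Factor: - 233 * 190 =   -  2^1*5^1*19^1*233^1 = - 44270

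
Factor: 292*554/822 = 80884/411  =  2^2 * 3^( - 1)*73^1 * 137^(-1)*277^1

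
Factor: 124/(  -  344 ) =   -  2^(  -  1 )*31^1*43^ (-1)= - 31/86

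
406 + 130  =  536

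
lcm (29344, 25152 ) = 176064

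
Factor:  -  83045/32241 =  - 3^ (-1 )*5^1 * 11^( - 1)*17^1 = -85/33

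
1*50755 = 50755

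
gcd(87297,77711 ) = 1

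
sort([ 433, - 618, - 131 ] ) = [ - 618, - 131,  433]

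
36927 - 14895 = 22032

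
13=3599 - 3586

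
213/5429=213/5429 = 0.04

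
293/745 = 293/745= 0.39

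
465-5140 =-4675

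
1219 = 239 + 980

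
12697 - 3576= 9121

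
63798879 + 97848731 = 161647610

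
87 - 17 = 70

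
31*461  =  14291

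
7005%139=55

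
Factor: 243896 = 2^3*43^1*709^1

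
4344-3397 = 947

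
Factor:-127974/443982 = -277/961 = -31^(  -  2)*277^1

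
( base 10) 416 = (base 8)640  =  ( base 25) gg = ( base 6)1532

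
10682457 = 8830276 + 1852181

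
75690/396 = 191  +  3/22= 191.14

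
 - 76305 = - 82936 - -6631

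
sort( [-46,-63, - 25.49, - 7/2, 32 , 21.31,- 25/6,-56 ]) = [ - 63, - 56,-46, - 25.49,-25/6,-7/2, 21.31,32]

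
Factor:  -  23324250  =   - 2^1 * 3^1 * 5^3 * 137^1 * 227^1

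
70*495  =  34650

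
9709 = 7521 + 2188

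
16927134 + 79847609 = 96774743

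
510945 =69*7405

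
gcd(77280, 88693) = 1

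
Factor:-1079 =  -13^1*83^1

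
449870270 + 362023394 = 811893664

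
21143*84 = 1776012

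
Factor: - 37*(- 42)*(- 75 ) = -2^1*3^2 * 5^2 *7^1*37^1 = - 116550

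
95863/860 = 95863/860=111.47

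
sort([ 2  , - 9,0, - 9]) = [-9,-9, 0,2]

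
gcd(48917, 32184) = 1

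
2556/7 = 2556/7 = 365.14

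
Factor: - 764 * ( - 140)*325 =34762000 =2^4 * 5^3 * 7^1*13^1* 191^1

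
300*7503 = 2250900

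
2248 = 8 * 281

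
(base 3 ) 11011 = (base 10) 112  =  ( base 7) 220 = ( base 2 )1110000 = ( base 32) 3G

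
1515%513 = 489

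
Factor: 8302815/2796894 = 922535/310766 = 2^( - 1 )*5^1 * 307^1 * 601^1 * 155383^( - 1)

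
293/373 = 293/373 = 0.79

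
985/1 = 985 = 985.00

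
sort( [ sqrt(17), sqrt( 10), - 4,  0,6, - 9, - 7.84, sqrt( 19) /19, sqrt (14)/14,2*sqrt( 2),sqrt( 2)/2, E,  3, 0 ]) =[ - 9,  -  7.84  ,-4, 0,  0,sqrt(19)/19,sqrt(14)/14, sqrt( 2 ) /2 , E, 2*sqrt( 2), 3, sqrt(10),sqrt(17), 6] 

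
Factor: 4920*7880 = 38769600 = 2^6 * 3^1 * 5^2*41^1*197^1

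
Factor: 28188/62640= 2^( - 2) * 3^2*5^(  -  1 )  =  9/20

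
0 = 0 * ( - 3682)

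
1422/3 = 474= 474.00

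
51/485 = 51/485 = 0.11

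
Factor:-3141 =-3^2*349^1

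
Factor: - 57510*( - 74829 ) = 2^1*3^5* 5^1*71^1*24943^1 = 4303415790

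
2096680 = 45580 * 46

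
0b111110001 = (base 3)200102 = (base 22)10d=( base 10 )497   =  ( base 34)el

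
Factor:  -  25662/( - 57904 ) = 2^(-3)*3^1*11^( - 1 )*13^1 =39/88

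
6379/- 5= -1276 + 1/5 = -1275.80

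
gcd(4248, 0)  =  4248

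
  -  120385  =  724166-844551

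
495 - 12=483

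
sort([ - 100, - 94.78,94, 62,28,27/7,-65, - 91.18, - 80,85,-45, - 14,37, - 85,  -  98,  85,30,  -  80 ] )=[ - 100,-98,- 94.78, - 91.18, - 85, - 80,- 80, - 65, - 45, - 14, 27/7,28,  30, 37,62, 85,85, 94 ]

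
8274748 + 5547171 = 13821919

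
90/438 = 15/73 = 0.21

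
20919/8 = 2614 +7/8 = 2614.88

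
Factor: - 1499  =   - 1499^1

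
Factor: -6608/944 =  - 7^1= - 7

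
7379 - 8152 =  - 773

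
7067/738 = 7067/738 = 9.58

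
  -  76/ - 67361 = 76/67361 = 0.00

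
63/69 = 21/23 =0.91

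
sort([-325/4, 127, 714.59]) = [ - 325/4, 127,  714.59 ] 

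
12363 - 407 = 11956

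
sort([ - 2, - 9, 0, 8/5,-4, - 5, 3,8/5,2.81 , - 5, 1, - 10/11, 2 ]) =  [ - 9,- 5, - 5, - 4, - 2, - 10/11,0, 1, 8/5, 8/5, 2,  2.81,  3]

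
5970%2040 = 1890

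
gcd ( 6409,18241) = 493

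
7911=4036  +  3875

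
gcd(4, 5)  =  1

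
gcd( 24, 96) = 24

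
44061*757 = 33354177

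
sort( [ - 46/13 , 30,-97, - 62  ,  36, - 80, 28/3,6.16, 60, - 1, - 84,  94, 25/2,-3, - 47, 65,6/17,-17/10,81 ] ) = [ - 97,-84, -80,  -  62, - 47, - 46/13,  -  3,-17/10,-1,6/17, 6.16,28/3, 25/2, 30, 36, 60, 65,81, 94] 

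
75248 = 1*75248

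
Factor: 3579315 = 3^1*5^1*19^2*661^1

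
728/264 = 2+25/33 = 2.76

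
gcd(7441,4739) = 7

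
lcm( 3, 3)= 3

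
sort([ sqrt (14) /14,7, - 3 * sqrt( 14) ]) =[-3*sqrt(14 ),  sqrt (14)/14,7 ]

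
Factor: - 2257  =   - 37^1*61^1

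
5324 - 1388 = 3936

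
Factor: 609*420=2^2*3^2*5^1*7^2*29^1  =  255780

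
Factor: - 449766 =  - 2^1*3^3*8329^1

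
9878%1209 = 206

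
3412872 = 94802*36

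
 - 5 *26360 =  - 131800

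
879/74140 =879/74140=0.01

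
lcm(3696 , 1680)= 18480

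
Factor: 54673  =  54673^1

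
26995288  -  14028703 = 12966585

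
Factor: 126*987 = 124362 = 2^1*3^3*7^2*47^1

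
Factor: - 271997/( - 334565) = 5^ ( - 1)*7^( - 1) * 11^(-1 )*313^1 = 313/385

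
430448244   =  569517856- 139069612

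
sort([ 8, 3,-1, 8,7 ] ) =[ - 1, 3,  7, 8,  8 ]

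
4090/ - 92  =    -  45 + 25/46 = - 44.46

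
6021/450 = 13 + 19/50 = 13.38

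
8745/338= 25 + 295/338 = 25.87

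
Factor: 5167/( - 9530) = - 2^( - 1 ) * 5^( - 1)* 953^( - 1)*5167^1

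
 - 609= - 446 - 163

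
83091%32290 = 18511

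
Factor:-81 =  - 3^4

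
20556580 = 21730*946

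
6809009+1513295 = 8322304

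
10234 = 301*34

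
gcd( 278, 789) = 1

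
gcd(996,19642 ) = 2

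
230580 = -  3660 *( - 63 )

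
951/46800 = 317/15600 = 0.02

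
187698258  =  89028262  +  98669996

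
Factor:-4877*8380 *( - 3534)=144431964840  =  2^3*3^1*5^1* 19^1*31^1*419^1*4877^1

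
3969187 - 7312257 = -3343070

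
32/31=32/31 =1.03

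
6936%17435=6936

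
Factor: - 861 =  - 3^1 * 7^1 * 41^1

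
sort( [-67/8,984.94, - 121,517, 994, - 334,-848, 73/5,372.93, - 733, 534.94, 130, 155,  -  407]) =[ -848,-733, - 407, - 334,-121, - 67/8, 73/5,  130, 155,372.93,517, 534.94,984.94,994 ]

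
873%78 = 15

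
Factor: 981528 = 2^3*3^1*40897^1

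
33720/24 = 1405 = 1405.00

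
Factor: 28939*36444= 2^2*3^1*43^1*673^1*3037^1 =1054652916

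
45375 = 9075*5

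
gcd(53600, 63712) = 32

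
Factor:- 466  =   - 2^1* 233^1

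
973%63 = 28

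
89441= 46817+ 42624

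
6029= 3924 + 2105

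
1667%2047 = 1667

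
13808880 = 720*19179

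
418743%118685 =62688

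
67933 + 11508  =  79441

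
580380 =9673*60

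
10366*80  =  829280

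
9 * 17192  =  154728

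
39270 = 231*170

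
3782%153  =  110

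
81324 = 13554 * 6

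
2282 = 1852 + 430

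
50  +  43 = 93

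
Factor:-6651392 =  - 2^9*11^1*1181^1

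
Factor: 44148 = 2^2*3^1*13^1*283^1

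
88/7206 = 44/3603 = 0.01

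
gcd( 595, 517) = 1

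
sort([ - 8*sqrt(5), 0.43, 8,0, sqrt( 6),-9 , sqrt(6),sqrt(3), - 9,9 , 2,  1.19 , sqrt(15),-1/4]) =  [ - 8  *  sqrt(5 ), - 9, - 9, -1/4,  0, 0.43, 1.19, sqrt( 3) , 2, sqrt(6 ),sqrt(6 ), sqrt( 15), 8,9]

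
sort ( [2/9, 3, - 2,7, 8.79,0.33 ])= [-2, 2/9, 0.33, 3,7, 8.79 ]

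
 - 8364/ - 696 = 12 + 1/58 = 12.02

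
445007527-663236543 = -218229016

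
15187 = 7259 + 7928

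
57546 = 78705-21159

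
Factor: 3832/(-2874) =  - 4/3=- 2^2*3^( - 1)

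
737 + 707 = 1444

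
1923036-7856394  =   - 5933358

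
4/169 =4/169 = 0.02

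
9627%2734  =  1425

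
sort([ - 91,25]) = [-91, 25 ]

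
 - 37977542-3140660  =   - 41118202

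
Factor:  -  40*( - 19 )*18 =13680 = 2^4 * 3^2*5^1*19^1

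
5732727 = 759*7553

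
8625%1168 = 449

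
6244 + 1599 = 7843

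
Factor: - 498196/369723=- 2^2*3^( - 1 )*59^1*251^( - 1 )*491^ ( - 1)*2111^1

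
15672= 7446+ 8226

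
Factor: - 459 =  - 3^3 *17^1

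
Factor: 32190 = 2^1 * 3^1* 5^1*29^1*37^1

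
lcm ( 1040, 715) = 11440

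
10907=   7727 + 3180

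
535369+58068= 593437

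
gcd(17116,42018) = 2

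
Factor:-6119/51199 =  - 29^1*211^1 * 51199^(  -  1 ) 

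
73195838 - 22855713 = 50340125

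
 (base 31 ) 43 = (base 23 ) 5C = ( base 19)6d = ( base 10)127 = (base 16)7f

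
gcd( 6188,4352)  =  68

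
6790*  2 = 13580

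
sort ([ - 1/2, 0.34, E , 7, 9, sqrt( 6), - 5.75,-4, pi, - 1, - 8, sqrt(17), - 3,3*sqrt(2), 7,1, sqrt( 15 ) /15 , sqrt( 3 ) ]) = [  -  8,-5.75,-4, - 3,-1, -1/2, sqrt(15)/15, 0.34, 1, sqrt( 3 ),  sqrt(6 ), E,pi, sqrt(17), 3 * sqrt( 2), 7,  7, 9 ]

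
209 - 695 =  - 486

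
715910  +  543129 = 1259039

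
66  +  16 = 82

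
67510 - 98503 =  - 30993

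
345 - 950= - 605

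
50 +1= 51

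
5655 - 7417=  - 1762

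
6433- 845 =5588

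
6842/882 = 3421/441 = 7.76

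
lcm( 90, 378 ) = 1890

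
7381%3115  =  1151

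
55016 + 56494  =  111510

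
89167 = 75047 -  - 14120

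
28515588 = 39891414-11375826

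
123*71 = 8733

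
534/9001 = 534/9001 = 0.06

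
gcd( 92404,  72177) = 1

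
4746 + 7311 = 12057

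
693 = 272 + 421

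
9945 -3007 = 6938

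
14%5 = 4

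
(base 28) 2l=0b1001101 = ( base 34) 29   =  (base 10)77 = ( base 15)52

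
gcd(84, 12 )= 12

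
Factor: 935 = 5^1*11^1*17^1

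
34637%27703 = 6934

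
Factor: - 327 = -3^1 * 109^1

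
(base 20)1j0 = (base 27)11O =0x30c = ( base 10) 780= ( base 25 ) 165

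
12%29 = 12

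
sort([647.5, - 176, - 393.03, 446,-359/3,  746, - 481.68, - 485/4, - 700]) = [ - 700,-481.68, - 393.03,-176,-485/4,-359/3, 446, 647.5,746]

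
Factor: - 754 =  - 2^1*13^1*29^1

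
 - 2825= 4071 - 6896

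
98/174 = 49/87  =  0.56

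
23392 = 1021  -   - 22371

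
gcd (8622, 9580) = 958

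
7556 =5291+2265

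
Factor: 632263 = 19^1*107^1 * 311^1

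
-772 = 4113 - 4885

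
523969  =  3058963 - 2534994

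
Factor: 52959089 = 2467^1*21467^1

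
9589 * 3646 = 34961494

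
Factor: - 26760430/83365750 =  - 2676043/8336575 = -5^( - 2)*13^ (-1) * 103^1 * 113^(-1)*227^ ( - 1) * 25981^1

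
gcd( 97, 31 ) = 1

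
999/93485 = 999/93485 = 0.01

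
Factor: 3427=23^1*149^1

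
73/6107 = 73/6107 =0.01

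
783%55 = 13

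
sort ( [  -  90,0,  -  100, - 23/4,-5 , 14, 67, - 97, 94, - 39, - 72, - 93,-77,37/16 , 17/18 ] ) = [-100, - 97, - 93,-90, -77 ,  -  72, - 39, - 23/4, - 5,  0,17/18,37/16, 14, 67, 94 ]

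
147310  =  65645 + 81665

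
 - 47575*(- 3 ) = 142725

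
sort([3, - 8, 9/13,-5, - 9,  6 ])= [ - 9, - 8,-5,9/13, 3,6]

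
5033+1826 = 6859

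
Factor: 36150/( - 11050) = - 723/221 = - 3^1 * 13^( - 1)*17^( - 1)*241^1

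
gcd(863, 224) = 1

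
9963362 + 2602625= 12565987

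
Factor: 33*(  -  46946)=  - 1549218 = - 2^1 * 3^1*11^1*23473^1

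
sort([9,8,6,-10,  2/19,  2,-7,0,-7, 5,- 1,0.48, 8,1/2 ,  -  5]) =[ - 10, - 7,-7, - 5  , - 1,0, 2/19, 0.48, 1/2, 2,5,6, 8 , 8, 9]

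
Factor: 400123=400123^1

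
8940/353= 8940/353 = 25.33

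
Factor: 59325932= 2^2*73^1*137^1 * 1483^1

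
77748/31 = 2508 = 2508.00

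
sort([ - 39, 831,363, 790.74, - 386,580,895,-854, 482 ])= [ - 854, - 386, - 39,363, 482, 580,  790.74,831, 895 ] 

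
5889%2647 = 595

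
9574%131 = 11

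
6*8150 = 48900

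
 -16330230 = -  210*77763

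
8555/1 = 8555 = 8555.00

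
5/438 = 5/438 = 0.01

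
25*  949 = 23725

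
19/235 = 19/235 = 0.08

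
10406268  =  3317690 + 7088578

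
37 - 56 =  - 19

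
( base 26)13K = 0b1100000110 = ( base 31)OU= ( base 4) 30012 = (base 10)774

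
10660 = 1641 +9019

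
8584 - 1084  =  7500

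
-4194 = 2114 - 6308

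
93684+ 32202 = 125886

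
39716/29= 39716/29 = 1369.52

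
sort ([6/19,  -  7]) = [- 7, 6/19 ] 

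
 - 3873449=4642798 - 8516247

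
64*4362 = 279168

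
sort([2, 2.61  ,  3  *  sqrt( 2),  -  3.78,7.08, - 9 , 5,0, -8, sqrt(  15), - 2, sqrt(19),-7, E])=[-9, - 8,  -  7, -3.78, - 2, 0,2, 2.61,  E, sqrt( 15 ), 3*sqrt(2 ) , sqrt(19),5, 7.08] 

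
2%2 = 0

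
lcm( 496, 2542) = 20336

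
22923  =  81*283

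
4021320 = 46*87420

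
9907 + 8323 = 18230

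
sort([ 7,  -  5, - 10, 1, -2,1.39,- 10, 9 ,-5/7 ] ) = [ - 10, - 10,- 5,-2,  -  5/7, 1, 1.39, 7,9]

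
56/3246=28/1623  =  0.02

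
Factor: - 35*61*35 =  - 5^2*7^2*61^1 = - 74725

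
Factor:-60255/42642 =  -2^(-1 )  *5^1 * 13^1* 23^( - 1 ) = -65/46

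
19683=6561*3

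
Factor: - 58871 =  - 17^1*3463^1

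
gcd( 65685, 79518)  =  87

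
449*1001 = 449449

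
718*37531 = 26947258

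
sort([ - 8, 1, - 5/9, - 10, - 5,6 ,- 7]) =[ - 10, - 8, -7,-5 , - 5/9,  1,  6]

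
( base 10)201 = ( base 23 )8H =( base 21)9c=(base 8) 311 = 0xc9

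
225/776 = 225/776=0.29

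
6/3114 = 1/519= 0.00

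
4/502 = 2/251 = 0.01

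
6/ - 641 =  - 1 + 635/641 = - 0.01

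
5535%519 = 345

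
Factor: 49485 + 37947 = 87432 = 2^3 * 3^1*3643^1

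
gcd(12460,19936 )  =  2492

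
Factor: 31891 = 31891^1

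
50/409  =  50/409 = 0.12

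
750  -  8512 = - 7762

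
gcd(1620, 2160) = 540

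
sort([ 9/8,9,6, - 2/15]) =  [ - 2/15,9/8,6,9 ]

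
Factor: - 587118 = - 2^1*3^1*7^2*1997^1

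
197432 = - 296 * ( - 667 )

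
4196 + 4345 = 8541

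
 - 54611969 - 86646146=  - 141258115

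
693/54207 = 77/6023 = 0.01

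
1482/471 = 494/157  =  3.15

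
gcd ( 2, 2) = 2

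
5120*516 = 2641920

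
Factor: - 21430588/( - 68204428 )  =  53^( - 1)*163^1*433^ ( - 1)*743^( - 1)*32869^1 = 5357647/17051107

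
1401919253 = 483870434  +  918048819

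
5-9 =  - 4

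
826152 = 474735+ 351417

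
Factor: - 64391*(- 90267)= 3^1*19^1*3389^1*30089^1 = 5812382397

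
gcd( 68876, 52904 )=4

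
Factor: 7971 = 3^1*2657^1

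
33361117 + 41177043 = 74538160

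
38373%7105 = 2848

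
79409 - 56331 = 23078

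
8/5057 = 8/5057 = 0.00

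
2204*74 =163096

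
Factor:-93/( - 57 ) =31/19 =19^( - 1)*31^1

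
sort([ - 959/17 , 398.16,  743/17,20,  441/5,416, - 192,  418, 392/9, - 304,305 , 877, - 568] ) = [  -  568, - 304 , - 192, - 959/17,20,392/9, 743/17, 441/5,305,398.16,416,418,877 ] 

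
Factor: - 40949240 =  - 2^3*5^1*1023731^1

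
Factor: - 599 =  - 599^1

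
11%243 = 11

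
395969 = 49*8081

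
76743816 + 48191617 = 124935433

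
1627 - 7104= - 5477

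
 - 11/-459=11/459 = 0.02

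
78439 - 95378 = -16939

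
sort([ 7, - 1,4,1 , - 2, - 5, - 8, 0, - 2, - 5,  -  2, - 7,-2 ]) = [ - 8, - 7, - 5 , - 5 , - 2, - 2, - 2,  -  2,-1,0, 1,4,7]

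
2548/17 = 2548/17 = 149.88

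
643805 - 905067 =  - 261262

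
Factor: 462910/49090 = 7^1*17^1*389^1 * 4909^( - 1 ) = 46291/4909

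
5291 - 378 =4913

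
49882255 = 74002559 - 24120304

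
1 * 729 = 729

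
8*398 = 3184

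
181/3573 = 181/3573 = 0.05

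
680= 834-154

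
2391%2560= 2391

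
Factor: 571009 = 157^1 * 3637^1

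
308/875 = 44/125 = 0.35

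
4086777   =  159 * 25703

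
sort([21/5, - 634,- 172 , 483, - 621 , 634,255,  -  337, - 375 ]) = [ - 634 ,-621, - 375, - 337, -172,21/5,255, 483,634]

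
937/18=937/18 = 52.06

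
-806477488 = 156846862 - 963324350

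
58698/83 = 707 + 17/83 = 707.20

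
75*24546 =1840950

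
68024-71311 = - 3287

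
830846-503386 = 327460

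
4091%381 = 281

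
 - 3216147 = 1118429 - 4334576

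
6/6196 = 3/3098=0.00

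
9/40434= 3/13478 = 0.00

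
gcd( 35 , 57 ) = 1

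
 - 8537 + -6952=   -  15489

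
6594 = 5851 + 743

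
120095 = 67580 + 52515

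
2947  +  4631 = 7578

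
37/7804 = 37/7804=0.00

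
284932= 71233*4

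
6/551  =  6/551 = 0.01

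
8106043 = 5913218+2192825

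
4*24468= 97872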